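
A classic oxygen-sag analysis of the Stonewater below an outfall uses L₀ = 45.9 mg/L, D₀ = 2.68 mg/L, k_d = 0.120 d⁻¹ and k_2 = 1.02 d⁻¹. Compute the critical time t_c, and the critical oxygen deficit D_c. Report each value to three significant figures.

With k_2/k_d = 8.500 and 1 − D₀(k_2−k_d)/(k_d L₀) = 0.5621,
t_c = ln(8.500 × 0.5621) / (1.02 − 0.120) = ln(4.778) / 0.9000 = 1.564/0.9000 = 1.738 d.
D_c = (k_d/k_2) L₀ e^(−k_d t_c) = (0.120/1.02) × 45.9 × e^(−0.120×1.738) = 0.1176 × 45.9 × 0.8118 = 4.384 mg/L.

t_c ≈ 1.74 d; D_c ≈ 4.38 mg/L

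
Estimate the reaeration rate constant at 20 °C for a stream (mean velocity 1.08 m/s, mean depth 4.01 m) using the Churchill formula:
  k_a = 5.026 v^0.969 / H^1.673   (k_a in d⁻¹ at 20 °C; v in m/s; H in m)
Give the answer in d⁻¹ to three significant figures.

k_a = 5.026 × 1.08^0.969 / 4.01^1.673 = 5.026 × 1.077 / 10.21 = 0.5303 d⁻¹.

k_a ≈ 0.530 d⁻¹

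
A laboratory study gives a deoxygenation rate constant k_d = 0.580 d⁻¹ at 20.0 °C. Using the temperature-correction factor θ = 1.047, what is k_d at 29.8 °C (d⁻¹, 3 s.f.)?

k_d(T₂) = k_d(T₁) · θ^(T₂−T₁) = 0.580 × 1.047^(29.8−20.0)
= 0.580 × 1.047^9.80 = 0.580 × 1.568 = 0.9097 d⁻¹.

k_d ≈ 0.910 d⁻¹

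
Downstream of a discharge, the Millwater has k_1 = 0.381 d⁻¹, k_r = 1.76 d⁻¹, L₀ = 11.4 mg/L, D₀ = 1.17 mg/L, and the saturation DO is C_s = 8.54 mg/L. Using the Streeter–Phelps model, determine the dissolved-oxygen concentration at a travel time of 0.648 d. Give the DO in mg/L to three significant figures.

k_1 L₀/(k_r−k_1) = 0.381×11.4/(1.76−0.381) = 4.343/1.379 = 3.150 mg/L.
e^(−k_1 t) = e^(−0.381×0.6480) = 0.7812; e^(−k_r t) = e^(−1.76×0.6480) = 0.3197.
D = 3.150 × (0.7812 − 0.3197) + 1.17 × 0.3197 = 1.454 + 0.3740 = 1.828 mg/L.
DO = C_s − D = 8.54 − 1.828 = 6.712 mg/L.

DO ≈ 6.71 mg/L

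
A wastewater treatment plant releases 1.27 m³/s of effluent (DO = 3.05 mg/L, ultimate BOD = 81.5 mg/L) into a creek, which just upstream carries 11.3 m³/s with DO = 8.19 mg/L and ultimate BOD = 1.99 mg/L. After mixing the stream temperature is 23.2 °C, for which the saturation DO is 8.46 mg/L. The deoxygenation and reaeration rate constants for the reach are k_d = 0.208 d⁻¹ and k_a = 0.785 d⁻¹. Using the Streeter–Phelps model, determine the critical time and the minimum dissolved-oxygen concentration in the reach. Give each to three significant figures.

t_c ≈ 1.87 d; minimum DO ≈ 6.66 mg/L

Mixed DO = (11.3×8.19 + 1.27×3.05)/(11.3+1.27) = 96.42/12.57 = 7.671 mg/L.
Mixed L₀ = (11.3×1.99 + 1.27×81.5)/(12.57) = 126.0/12.57 = 10.02 mg/L.
Initial deficit D₀ = C_s − DO₀ = 8.46 − 7.671 = 0.7893 mg/L.
t_c = (1/0.5770) ln[(0.785/0.208)(1 − 0.7893×0.5770/(0.208×10.02))] = 1.733 × ln(2.950) = 1.875 d.
D_c = (0.208/0.785) × 10.02 × e^(−0.208×1.875) = 0.2650 × 10.02 × 0.6771 = 1.798 mg/L.
Minimum DO = 8.46 − 1.798 = 6.662 mg/L.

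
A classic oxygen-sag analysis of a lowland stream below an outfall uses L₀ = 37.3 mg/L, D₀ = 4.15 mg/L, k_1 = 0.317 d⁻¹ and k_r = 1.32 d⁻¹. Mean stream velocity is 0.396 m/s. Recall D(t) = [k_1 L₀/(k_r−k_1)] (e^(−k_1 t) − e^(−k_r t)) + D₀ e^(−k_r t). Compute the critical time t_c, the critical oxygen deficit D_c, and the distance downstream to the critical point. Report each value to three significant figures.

At the critical point dD/dt = 0, so k_1 L₀ e^(−k_1 t) = k_r D. Substituting D(t) from the Streeter–Phelps equation and solving for t gives
t_c = ln[(k_r/k_1)(1 − D₀(k_r−k_1)/(k_1 L₀))] / (k_r−k_1).
Here k_r−k_1 = 1.003 d⁻¹ and 1 − D₀(k_r−k_1)/(k_1 L₀) = 1 − 4.15×1.003/(0.317×37.3) = 0.6480, so
t_c = ln(4.164 × 0.6480) / 1.003 = 0.9926 / 1.003 = 0.9896 d.
D_c = (k_1/k_r) L₀ e^(−k_1 t_c) = (0.317/1.32) × 37.3 × e^(−0.317×0.9896) = 0.2402 × 37.3 × 0.7307 = 6.546 mg/L.
x_c = v t_c = 0.396 m/s × 0.9896 d × 86400 s/d = 33860 m ≈ 33.9 km.

t_c ≈ 0.990 d; D_c ≈ 6.55 mg/L; x_c ≈ 33.9 km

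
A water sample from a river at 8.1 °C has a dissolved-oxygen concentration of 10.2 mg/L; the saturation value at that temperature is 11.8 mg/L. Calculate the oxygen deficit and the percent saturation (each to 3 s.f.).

D = C_s − C = 11.8 − 10.2 = 1.60 mg/L.
% saturation = 10.2/11.8 × 100 = 86.4 %.

D ≈ 1.60 mg/L; 86.4 % saturation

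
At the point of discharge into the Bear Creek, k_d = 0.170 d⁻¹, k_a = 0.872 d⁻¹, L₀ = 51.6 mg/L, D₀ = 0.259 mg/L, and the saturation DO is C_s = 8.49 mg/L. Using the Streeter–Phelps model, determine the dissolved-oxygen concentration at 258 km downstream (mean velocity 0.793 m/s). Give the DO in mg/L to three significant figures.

DO ≈ 2.36 mg/L

Travel time t = x/v = 258 km / (0.793 m/s) = 258000 m / 0.793 m/s = 325300 s = 3.766 d.
k_d L₀/(k_a−k_d) = 0.170×51.6/(0.872−0.170) = 8.772/0.7020 = 12.50 mg/L.
e^(−k_d t) = e^(−0.170×3.766) = 0.5272; e^(−k_a t) = e^(−0.872×3.766) = 0.03749.
D = 12.50 × (0.5272 − 0.03749) + 0.259 × 0.03749 = 6.119 + 0.009711 = 6.129 mg/L.
DO = C_s − D = 8.49 − 6.129 = 2.361 mg/L.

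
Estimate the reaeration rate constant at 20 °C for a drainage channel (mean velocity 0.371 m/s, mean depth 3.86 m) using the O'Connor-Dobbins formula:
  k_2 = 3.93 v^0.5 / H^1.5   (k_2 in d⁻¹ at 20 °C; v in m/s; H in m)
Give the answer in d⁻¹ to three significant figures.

k_2 = 3.93 × 0.371^0.5 / 3.86^1.5 = 3.93 × 0.6091 / 7.584 = 0.3156 d⁻¹.

k_2 ≈ 0.316 d⁻¹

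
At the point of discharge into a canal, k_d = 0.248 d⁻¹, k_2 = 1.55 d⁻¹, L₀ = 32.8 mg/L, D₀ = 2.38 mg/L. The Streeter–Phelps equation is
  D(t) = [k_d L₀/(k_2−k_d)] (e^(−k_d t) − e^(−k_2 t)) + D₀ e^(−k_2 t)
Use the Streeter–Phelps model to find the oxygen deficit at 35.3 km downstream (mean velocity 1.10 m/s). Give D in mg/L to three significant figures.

D ≈ 3.52 mg/L

Travel time t = x/v = 35.3 km / (1.10 m/s) = 35300 m / 1.10 m/s = 32090 s = 0.3714 d.
k_d L₀/(k_2−k_d) = 0.248×32.8/(1.55−0.248) = 8.134/1.302 = 6.248 mg/L.
e^(−k_d t) = e^(−0.248×0.3714) = 0.9120; e^(−k_2 t) = e^(−1.55×0.3714) = 0.5623.
D = 6.248 × (0.9120 − 0.5623) + 2.38 × 0.5623 = 2.185 + 1.338 = 3.523 mg/L.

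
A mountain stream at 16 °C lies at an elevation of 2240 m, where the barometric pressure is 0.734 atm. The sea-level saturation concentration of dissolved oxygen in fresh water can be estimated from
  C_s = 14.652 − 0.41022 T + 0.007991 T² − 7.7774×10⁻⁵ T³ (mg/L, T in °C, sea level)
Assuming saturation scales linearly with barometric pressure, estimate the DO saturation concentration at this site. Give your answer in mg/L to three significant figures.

C_s ≈ 7.20 mg/L

At sea level: C_s = 14.652 − 0.41022×16 + 0.007991×16² − 7.7774×10⁻⁵×16³ = 9.816 mg/L.
Pressure correction: C_s' = 9.816 × 0.734 = 7.205 mg/L.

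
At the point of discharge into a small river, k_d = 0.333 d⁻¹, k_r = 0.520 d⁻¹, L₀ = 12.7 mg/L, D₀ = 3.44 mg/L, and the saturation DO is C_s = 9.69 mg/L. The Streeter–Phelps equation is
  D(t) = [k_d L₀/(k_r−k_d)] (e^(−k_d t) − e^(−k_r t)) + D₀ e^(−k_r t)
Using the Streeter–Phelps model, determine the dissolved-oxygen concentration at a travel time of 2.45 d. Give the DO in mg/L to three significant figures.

k_d L₀/(k_r−k_d) = 0.333×12.7/(0.520−0.333) = 4.229/0.1870 = 22.62 mg/L.
e^(−k_d t) = e^(−0.333×2.450) = 0.4423; e^(−k_r t) = e^(−0.520×2.450) = 0.2797.
D = 22.62 × (0.4423 − 0.2797) + 3.44 × 0.2797 = 3.676 + 0.9622 = 4.638 mg/L.
DO = C_s − D = 9.69 − 4.638 = 5.052 mg/L.

DO ≈ 5.05 mg/L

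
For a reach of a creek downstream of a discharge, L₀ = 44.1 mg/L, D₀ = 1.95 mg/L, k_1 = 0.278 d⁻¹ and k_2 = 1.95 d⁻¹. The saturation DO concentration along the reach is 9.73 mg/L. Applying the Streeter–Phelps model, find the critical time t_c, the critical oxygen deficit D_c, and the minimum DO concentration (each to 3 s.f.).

With k_2/k_1 = 7.014 and 1 − D₀(k_2−k_1)/(k_1 L₀) = 0.7341,
t_c = ln(7.014 × 0.7341) / (1.95 − 0.278) = ln(5.149) / 1.672 = 1.639/1.672 = 0.9801 d.
L(t_c) = L₀ e^(−k_1 t_c) = 44.1 × 0.7615 = 33.58 mg/L, and at the critical point k_2 D_c = k_1 L, so D_c = (0.278/1.95) × 33.58 = 4.788 mg/L.
Minimum DO = C_s − D_c = 9.73 − 4.788 = 4.942 mg/L.

t_c ≈ 0.980 d; D_c ≈ 4.79 mg/L; min DO ≈ 4.94 mg/L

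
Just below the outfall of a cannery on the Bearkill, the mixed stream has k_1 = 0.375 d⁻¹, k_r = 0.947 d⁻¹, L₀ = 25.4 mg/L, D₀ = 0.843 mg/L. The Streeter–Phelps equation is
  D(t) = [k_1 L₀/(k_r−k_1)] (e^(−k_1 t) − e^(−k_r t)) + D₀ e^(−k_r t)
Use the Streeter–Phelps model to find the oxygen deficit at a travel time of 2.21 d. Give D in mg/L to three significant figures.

k_1 L₀/(k_r−k_1) = 0.375×25.4/(0.947−0.375) = 9.525/0.5720 = 16.65 mg/L.
e^(−k_1 t) = e^(−0.375×2.210) = 0.4366; e^(−k_r t) = e^(−0.947×2.210) = 0.1233.
D = 16.65 × (0.4366 − 0.1233) + 0.843 × 0.1233 = 5.216 + 0.1040 = 5.320 mg/L.

D ≈ 5.32 mg/L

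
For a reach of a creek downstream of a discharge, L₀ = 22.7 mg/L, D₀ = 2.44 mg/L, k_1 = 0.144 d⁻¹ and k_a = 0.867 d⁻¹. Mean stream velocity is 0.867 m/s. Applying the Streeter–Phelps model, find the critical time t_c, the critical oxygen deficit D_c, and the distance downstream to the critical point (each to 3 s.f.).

t_c = [1/(k_a−k_1)] ln[(k_a/k_1)(1 − D₀(k_a−k_1)/(k_1 L₀))]
= [1/(0.867−0.144)] ln[(0.867/0.144)(1 − 2.44×0.7230/(0.144×22.7))]
= (1/0.7230) ln[6.021 × 0.4603] = 1.383 × ln(2.771) = 1.383 × 1.019 = 1.410 d.
L(t_c) = L₀ e^(−k_1 t_c) = 22.7 × 0.8163 = 18.53 mg/L, and at the critical point k_a D_c = k_1 L, so D_c = (0.144/0.867) × 18.53 = 3.077 mg/L.
x_c = v t_c = 0.867 m/s × 1.410 d × 86400 s/d = 105600 m ≈ 106 km.

t_c ≈ 1.41 d; D_c ≈ 3.08 mg/L; x_c ≈ 106 km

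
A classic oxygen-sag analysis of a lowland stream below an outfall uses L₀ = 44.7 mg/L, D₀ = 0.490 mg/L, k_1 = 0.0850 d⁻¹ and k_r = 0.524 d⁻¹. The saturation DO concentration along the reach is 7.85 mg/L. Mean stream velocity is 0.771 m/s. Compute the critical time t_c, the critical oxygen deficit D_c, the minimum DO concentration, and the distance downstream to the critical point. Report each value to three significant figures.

t_c ≈ 4.01 d; D_c ≈ 5.16 mg/L; min DO ≈ 2.69 mg/L; x_c ≈ 267 km

t_c = [1/(k_r−k_1)] ln[(k_r/k_1)(1 − D₀(k_r−k_1)/(k_1 L₀))]
= [1/(0.524−0.0850)] ln[(0.524/0.0850)(1 − 0.490×0.4390/(0.0850×44.7))]
= (1/0.4390) ln[6.165 × 0.9434] = 2.278 × ln(5.816) = 2.278 × 1.761 = 4.010 d.
L(t_c) = L₀ e^(−k_1 t_c) = 44.7 × 0.7111 = 31.79 mg/L, and at the critical point k_r D_c = k_1 L, so D_c = (0.0850/0.524) × 31.79 = 5.156 mg/L.
Minimum DO = C_s − D_c = 7.85 − 5.156 = 2.694 mg/L.
x_c = v t_c = 0.771 m/s × 4.010 d × 86400 s/d = 267100 m ≈ 267 km.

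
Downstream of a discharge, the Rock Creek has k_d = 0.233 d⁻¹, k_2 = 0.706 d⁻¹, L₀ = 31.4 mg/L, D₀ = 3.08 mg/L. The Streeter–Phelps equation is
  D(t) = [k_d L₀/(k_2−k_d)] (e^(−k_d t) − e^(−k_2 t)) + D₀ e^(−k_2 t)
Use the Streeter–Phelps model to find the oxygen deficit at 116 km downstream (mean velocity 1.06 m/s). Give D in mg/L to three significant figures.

D ≈ 6.45 mg/L

Travel time t = x/v = 116 km / (1.06 m/s) = 116000 m / 1.06 m/s = 109400 s = 1.267 d.
k_d L₀/(k_2−k_d) = 0.233×31.4/(0.706−0.233) = 7.316/0.4730 = 15.47 mg/L.
e^(−k_d t) = e^(−0.233×1.267) = 0.7444; e^(−k_2 t) = e^(−0.706×1.267) = 0.4089.
D = 15.47 × (0.7444 − 0.4089) + 3.08 × 0.4089 = 5.190 + 1.259 = 6.449 mg/L.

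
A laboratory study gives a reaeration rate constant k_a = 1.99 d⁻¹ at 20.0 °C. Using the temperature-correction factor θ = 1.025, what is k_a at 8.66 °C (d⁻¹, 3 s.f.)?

k_a(T₂) = k_a(T₁) · θ^(T₂−T₁) = 1.99 × 1.025^(8.66−20.0)
= 1.99 × 1.025^-11.3 = 1.99 × 0.7558 = 1.504 d⁻¹.

k_a ≈ 1.50 d⁻¹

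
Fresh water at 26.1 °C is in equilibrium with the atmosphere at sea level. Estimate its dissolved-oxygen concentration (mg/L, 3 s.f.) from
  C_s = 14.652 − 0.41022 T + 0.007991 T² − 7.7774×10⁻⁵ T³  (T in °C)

C_s ≈ 8.01 mg/L

C_s = 14.652 − 0.41022×26.1 + 0.007991×26.1² − 7.7774×10⁻⁵×26.1³ = 8.006 mg/L.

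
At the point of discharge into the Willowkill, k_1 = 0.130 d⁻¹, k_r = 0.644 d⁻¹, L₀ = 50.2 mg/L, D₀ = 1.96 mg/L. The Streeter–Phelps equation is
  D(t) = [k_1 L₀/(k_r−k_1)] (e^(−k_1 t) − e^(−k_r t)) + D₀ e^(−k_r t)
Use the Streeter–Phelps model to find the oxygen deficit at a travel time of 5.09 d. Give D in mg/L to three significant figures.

D ≈ 6.15 mg/L

k_1 L₀/(k_r−k_1) = 0.130×50.2/(0.644−0.130) = 6.526/0.5140 = 12.70 mg/L.
e^(−k_1 t) = e^(−0.130×5.090) = 0.5160; e^(−k_r t) = e^(−0.644×5.090) = 0.03771.
D = 12.70 × (0.5160 − 0.03771) + 1.96 × 0.03771 = 6.072 + 0.07390 = 6.146 mg/L.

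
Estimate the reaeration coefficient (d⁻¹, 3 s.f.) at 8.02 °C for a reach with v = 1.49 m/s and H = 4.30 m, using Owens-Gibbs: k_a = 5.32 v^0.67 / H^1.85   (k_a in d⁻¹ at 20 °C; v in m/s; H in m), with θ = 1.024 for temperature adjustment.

k_a(20) = 5.32 × 1.49^0.67 / 4.30^1.85 = 5.32 × 1.306 / 14.86 = 0.4678 d⁻¹.
k_a(8.02) = 0.4678 × 1.024^(8.02−20) = 0.4678 × 0.7527 = 0.3521 d⁻¹.

k_a ≈ 0.352 d⁻¹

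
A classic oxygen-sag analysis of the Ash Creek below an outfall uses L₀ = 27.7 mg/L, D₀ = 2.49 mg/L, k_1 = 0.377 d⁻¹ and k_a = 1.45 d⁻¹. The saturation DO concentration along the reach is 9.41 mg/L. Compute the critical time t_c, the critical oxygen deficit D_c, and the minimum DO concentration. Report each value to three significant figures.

t_c ≈ 0.980 d; D_c ≈ 4.98 mg/L; min DO ≈ 4.43 mg/L

At the critical point dD/dt = 0, so k_1 L₀ e^(−k_1 t) = k_a D. Substituting D(t) from the Streeter–Phelps equation and solving for t gives
t_c = ln[(k_a/k_1)(1 − D₀(k_a−k_1)/(k_1 L₀))] / (k_a−k_1).
Here k_a−k_1 = 1.073 d⁻¹ and 1 − D₀(k_a−k_1)/(k_1 L₀) = 1 − 2.49×1.073/(0.377×27.7) = 0.7442, so
t_c = ln(3.846 × 0.7442) / 1.073 = 1.052 / 1.073 = 0.9800 d.
L(t_c) = L₀ e^(−k_1 t_c) = 27.7 × 0.6911 = 19.14 mg/L, and at the critical point k_a D_c = k_1 L, so D_c = (0.377/1.45) × 19.14 = 4.977 mg/L.
Minimum DO = C_s − D_c = 9.41 − 4.977 = 4.433 mg/L.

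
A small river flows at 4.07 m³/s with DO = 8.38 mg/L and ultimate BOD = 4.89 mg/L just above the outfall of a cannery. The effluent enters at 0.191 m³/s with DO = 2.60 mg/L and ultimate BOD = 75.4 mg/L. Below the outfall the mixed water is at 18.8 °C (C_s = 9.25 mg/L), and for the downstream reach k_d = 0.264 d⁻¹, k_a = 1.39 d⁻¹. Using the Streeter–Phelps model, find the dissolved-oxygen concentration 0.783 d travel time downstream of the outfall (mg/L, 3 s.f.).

Mixed DO = (4.07×8.38 + 0.191×2.60)/(4.07+0.191) = 34.60/4.261 = 8.121 mg/L.
Mixed L₀ = (4.07×4.89 + 0.191×75.4)/(4.261) = 34.30/4.261 = 8.051 mg/L.
Initial deficit D₀ = C_s − DO₀ = 9.25 − 8.121 = 1.129 mg/L.
D(0.783) = [0.264×8.051/(1.39−0.264)](e^(−0.264×0.783) − e^(−1.39×0.783)) + 1.129 e^(−1.39×0.783)
= 1.888 × (0.8133 − 0.3368) + 1.129 × 0.3368 = 1.280 mg/L.
DO = 9.25 − 1.280 = 7.970 mg/L.

DO ≈ 7.97 mg/L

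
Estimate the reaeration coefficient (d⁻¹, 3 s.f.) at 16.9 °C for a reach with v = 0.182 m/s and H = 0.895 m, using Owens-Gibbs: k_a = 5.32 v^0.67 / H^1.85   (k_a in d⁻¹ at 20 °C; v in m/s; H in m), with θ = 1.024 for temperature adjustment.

k_a ≈ 1.94 d⁻¹

k_a(20) = 5.32 × 0.182^0.67 / 0.895^1.85 = 5.32 × 0.3193 / 0.8145 = 2.086 d⁻¹.
k_a(16.9) = 2.086 × 1.024^(16.9−20) = 2.086 × 0.9291 = 1.938 d⁻¹.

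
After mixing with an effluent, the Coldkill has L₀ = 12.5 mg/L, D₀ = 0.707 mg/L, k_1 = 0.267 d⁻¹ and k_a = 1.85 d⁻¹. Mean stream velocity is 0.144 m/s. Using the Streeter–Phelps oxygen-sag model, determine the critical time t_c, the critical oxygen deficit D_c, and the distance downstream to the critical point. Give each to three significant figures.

t_c ≈ 0.965 d; D_c ≈ 1.39 mg/L; x_c ≈ 12.0 km

With k_a/k_1 = 6.929 and 1 − D₀(k_a−k_1)/(k_1 L₀) = 0.6647,
t_c = ln(6.929 × 0.6647) / (1.85 − 0.267) = ln(4.605) / 1.583 = 1.527/1.583 = 0.9648 d.
D_c = (k_1/k_a) L₀ e^(−k_1 t_c) = (0.267/1.85) × 12.5 × e^(−0.267×0.9648) = 0.1443 × 12.5 × 0.7729 = 1.394 mg/L.
x_c = v t_c = 0.144 m/s × 0.9648 d × 86400 s/d = 12000 m ≈ 12.0 km.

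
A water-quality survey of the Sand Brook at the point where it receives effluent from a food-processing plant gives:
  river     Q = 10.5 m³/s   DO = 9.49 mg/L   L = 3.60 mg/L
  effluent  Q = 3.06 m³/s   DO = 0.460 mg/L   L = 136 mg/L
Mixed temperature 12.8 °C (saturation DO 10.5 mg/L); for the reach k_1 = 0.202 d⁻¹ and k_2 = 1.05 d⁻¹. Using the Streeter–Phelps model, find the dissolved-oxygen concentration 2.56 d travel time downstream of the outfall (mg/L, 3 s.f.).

Mixed DO = (10.5×9.49 + 3.06×0.460)/(10.5+3.06) = 101.1/13.56 = 7.452 mg/L.
Mixed L₀ = (10.5×3.60 + 3.06×136)/(13.56) = 454.0/13.56 = 33.48 mg/L.
Initial deficit D₀ = C_s − DO₀ = 10.5 − 7.452 = 3.048 mg/L.
D(2.56) = [0.202×33.48/(1.05−0.202)](e^(−0.202×2.56) − e^(−1.05×2.56)) + 3.048 e^(−1.05×2.56)
= 7.975 × (0.5962 − 0.06802) + 3.048 × 0.06802 = 4.420 mg/L.
DO = 10.5 − 4.420 = 6.080 mg/L.

DO ≈ 6.08 mg/L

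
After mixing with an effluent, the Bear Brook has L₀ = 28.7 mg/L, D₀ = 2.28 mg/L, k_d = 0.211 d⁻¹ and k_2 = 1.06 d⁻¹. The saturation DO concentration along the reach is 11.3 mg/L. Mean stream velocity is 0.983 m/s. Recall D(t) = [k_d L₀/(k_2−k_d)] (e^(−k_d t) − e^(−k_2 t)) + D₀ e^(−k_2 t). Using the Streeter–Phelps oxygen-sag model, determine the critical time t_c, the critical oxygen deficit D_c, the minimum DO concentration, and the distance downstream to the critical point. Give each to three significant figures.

With k_2/k_d = 5.024 and 1 − D₀(k_2−k_d)/(k_d L₀) = 0.6803,
t_c = ln(5.024 × 0.6803) / (1.06 − 0.211) = ln(3.418) / 0.8490 = 1.229/0.8490 = 1.448 d.
D_c = (k_d/k_2) L₀ e^(−k_d t_c) = (0.211/1.06) × 28.7 × e^(−0.211×1.448) = 0.1991 × 28.7 × 0.7368 = 4.209 mg/L.
Minimum DO = C_s − D_c = 11.3 − 4.209 = 7.091 mg/L.
x_c = v t_c = 0.983 m/s × 1.448 d × 86400 s/d = 122900 m ≈ 123 km.

t_c ≈ 1.45 d; D_c ≈ 4.21 mg/L; min DO ≈ 7.09 mg/L; x_c ≈ 123 km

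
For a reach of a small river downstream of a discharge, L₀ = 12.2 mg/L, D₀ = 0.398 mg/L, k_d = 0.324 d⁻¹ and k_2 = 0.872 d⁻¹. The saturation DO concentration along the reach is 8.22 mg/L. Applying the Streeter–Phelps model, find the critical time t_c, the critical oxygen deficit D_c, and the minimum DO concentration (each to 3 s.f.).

t_c ≈ 1.70 d; D_c ≈ 2.61 mg/L; min DO ≈ 5.61 mg/L

t_c = [1/(k_2−k_d)] ln[(k_2/k_d)(1 − D₀(k_2−k_d)/(k_d L₀))]
= [1/(0.872−0.324)] ln[(0.872/0.324)(1 − 0.398×0.5480/(0.324×12.2))]
= (1/0.5480) ln[2.691 × 0.9448] = 1.825 × ln(2.543) = 1.825 × 0.9333 = 1.703 d.
L(t_c) = L₀ e^(−k_d t_c) = 12.2 × 0.5759 = 7.026 mg/L, and at the critical point k_2 D_c = k_d L, so D_c = (0.324/0.872) × 7.026 = 2.611 mg/L.
Minimum DO = C_s − D_c = 8.22 − 2.611 = 5.609 mg/L.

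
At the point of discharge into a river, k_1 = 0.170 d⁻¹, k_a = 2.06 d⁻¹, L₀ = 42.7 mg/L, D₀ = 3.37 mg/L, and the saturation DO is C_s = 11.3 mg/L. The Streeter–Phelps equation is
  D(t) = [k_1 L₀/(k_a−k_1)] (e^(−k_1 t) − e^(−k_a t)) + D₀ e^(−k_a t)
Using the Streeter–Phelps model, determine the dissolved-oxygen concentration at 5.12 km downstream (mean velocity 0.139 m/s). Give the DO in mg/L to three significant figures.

Travel time t = x/v = 5.12 km / (0.139 m/s) = 5120 m / 0.139 m/s = 36830 s = 0.4263 d.
k_1 L₀/(k_a−k_1) = 0.170×42.7/(2.06−0.170) = 7.259/1.890 = 3.841 mg/L.
e^(−k_1 t) = e^(−0.170×0.4263) = 0.9301; e^(−k_a t) = e^(−2.06×0.4263) = 0.4155.
D = 3.841 × (0.9301 − 0.4155) + 3.37 × 0.4155 = 1.976 + 1.400 = 3.377 mg/L.
DO = C_s − D = 11.3 − 3.377 = 7.923 mg/L.

DO ≈ 7.92 mg/L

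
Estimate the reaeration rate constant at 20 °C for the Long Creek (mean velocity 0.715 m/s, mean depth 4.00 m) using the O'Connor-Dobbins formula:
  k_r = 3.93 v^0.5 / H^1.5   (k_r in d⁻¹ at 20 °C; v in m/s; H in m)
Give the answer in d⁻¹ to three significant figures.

k_r = 3.93 × 0.715^0.5 / 4.00^1.5 = 3.93 × 0.8456 / 8.000 = 0.4154 d⁻¹.

k_r ≈ 0.415 d⁻¹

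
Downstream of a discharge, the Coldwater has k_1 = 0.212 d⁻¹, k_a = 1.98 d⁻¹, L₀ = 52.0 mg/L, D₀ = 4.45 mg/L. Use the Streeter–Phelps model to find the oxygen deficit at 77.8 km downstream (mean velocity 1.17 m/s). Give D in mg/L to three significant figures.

D ≈ 4.91 mg/L

Travel time t = x/v = 77.8 km / (1.17 m/s) = 77800 m / 1.17 m/s = 66500 s = 0.7696 d.
k_1 L₀/(k_a−k_1) = 0.212×52.0/(1.98−0.212) = 11.02/1.768 = 6.235 mg/L.
e^(−k_1 t) = e^(−0.212×0.7696) = 0.8495; e^(−k_a t) = e^(−1.98×0.7696) = 0.2179.
D = 6.235 × (0.8495 − 0.2179) + 4.45 × 0.2179 = 3.938 + 0.9695 = 4.908 mg/L.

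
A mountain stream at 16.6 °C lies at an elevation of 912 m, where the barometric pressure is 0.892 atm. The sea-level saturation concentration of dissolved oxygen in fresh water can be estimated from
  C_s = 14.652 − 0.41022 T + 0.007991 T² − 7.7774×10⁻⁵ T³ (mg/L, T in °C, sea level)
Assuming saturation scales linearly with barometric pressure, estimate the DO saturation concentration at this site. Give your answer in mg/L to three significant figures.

At sea level: C_s = 14.652 − 0.41022×16.6 + 0.007991×16.6² − 7.7774×10⁻⁵×16.6³ = 9.689 mg/L.
Pressure correction: C_s' = 9.689 × 0.892 = 8.642 mg/L.

C_s ≈ 8.64 mg/L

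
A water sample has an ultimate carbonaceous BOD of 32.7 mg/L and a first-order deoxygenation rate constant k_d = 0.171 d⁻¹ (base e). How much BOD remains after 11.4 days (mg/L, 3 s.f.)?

L_t = L₀ e^(−k_d t) = 32.7 × e^(−0.171×11.4) = 32.7 × 0.1424 = 4.655 mg/L.

L ≈ 4.66 mg/L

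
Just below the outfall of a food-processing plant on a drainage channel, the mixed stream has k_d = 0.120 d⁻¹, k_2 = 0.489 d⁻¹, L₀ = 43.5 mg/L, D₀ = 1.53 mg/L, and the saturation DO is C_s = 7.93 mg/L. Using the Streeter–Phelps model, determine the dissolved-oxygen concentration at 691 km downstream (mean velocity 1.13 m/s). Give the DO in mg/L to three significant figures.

Travel time t = x/v = 691 km / (1.13 m/s) = 691000 m / 1.13 m/s = 611500 s = 7.078 d.
k_d L₀/(k_2−k_d) = 0.120×43.5/(0.489−0.120) = 5.220/0.3690 = 14.15 mg/L.
e^(−k_d t) = e^(−0.120×7.078) = 0.4277; e^(−k_2 t) = e^(−0.489×7.078) = 0.03140.
D = 14.15 × (0.4277 − 0.03140) + 1.53 × 0.03140 = 5.606 + 0.04804 = 5.654 mg/L.
DO = C_s − D = 7.93 − 5.654 = 2.276 mg/L.

DO ≈ 2.28 mg/L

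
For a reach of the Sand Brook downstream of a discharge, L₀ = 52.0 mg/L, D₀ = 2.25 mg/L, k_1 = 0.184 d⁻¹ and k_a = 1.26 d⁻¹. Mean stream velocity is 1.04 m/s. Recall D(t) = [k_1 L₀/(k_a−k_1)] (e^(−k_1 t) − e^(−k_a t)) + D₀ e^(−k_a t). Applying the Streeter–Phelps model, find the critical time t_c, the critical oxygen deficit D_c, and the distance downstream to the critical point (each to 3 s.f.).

t_c ≈ 1.52 d; D_c ≈ 5.74 mg/L; x_c ≈ 136 km

t_c = [1/(k_a−k_1)] ln[(k_a/k_1)(1 − D₀(k_a−k_1)/(k_1 L₀))]
= [1/(1.26−0.184)] ln[(1.26/0.184)(1 − 2.25×1.076/(0.184×52.0))]
= (1/1.076) ln[6.848 × 0.7470] = 0.9294 × ln(5.115) = 0.9294 × 1.632 = 1.517 d.
D_c = (k_1/k_a) L₀ e^(−k_1 t_c) = (0.184/1.26) × 52.0 × e^(−0.184×1.517) = 0.1460 × 52.0 × 0.7565 = 5.744 mg/L.
x_c = v t_c = 1.04 m/s × 1.517 d × 86400 s/d = 136300 m ≈ 136 km.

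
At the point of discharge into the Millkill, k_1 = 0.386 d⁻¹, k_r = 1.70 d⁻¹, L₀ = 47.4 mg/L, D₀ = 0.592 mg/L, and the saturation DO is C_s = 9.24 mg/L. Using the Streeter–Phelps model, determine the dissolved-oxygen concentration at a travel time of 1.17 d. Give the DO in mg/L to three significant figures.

k_1 L₀/(k_r−k_1) = 0.386×47.4/(1.70−0.386) = 18.30/1.314 = 13.92 mg/L.
e^(−k_1 t) = e^(−0.386×1.170) = 0.6366; e^(−k_r t) = e^(−1.70×1.170) = 0.1368.
D = 13.92 × (0.6366 − 0.1368) + 0.592 × 0.1368 = 6.959 + 0.08100 = 7.040 mg/L.
DO = C_s − D = 9.24 − 7.040 = 2.200 mg/L.

DO ≈ 2.20 mg/L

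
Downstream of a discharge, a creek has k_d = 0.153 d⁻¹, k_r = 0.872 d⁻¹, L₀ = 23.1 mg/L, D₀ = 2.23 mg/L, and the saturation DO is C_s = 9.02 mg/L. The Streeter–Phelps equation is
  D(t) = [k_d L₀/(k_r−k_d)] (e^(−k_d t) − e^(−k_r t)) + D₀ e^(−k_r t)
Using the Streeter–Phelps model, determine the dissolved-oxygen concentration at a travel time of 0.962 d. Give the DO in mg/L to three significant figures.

k_d L₀/(k_r−k_d) = 0.153×23.1/(0.872−0.153) = 3.534/0.7190 = 4.916 mg/L.
e^(−k_d t) = e^(−0.153×0.9620) = 0.8631; e^(−k_r t) = e^(−0.872×0.9620) = 0.4322.
D = 4.916 × (0.8631 − 0.4322) + 2.23 × 0.4322 = 2.118 + 0.9638 = 3.082 mg/L.
DO = C_s − D = 9.02 − 3.082 = 5.938 mg/L.

DO ≈ 5.94 mg/L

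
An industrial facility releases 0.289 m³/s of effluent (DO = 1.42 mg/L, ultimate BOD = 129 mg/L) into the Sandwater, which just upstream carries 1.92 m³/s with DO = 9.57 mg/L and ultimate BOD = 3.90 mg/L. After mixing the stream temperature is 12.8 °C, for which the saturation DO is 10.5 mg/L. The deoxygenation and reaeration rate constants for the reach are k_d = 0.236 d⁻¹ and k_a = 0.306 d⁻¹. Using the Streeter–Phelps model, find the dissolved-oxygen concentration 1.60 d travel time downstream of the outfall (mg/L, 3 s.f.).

DO ≈ 4.31 mg/L

Mixed DO = (1.92×9.57 + 0.289×1.42)/(1.92+0.289) = 18.78/2.209 = 8.504 mg/L.
Mixed L₀ = (1.92×3.90 + 0.289×129)/(2.209) = 44.77/2.209 = 20.27 mg/L.
Initial deficit D₀ = C_s − DO₀ = 10.5 − 8.504 = 1.996 mg/L.
D(1.60) = [0.236×20.27/(0.306−0.236)](e^(−0.236×1.60) − e^(−0.306×1.60)) + 1.996 e^(−0.306×1.60)
= 68.33 × (0.6855 − 0.6129) + 1.996 × 0.6129 = 6.186 mg/L.
DO = 10.5 − 6.186 = 4.314 mg/L.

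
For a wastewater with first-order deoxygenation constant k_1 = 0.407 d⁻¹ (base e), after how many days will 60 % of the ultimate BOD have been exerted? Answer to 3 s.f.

y/L₀ = 1 − e^(−k_1 t) = 0.60 ⇒ e^(−k_1 t) = 0.400
t = −ln(0.400) / 0.407 = 0.9163 / 0.407 = 2.251 d.

t ≈ 2.25 d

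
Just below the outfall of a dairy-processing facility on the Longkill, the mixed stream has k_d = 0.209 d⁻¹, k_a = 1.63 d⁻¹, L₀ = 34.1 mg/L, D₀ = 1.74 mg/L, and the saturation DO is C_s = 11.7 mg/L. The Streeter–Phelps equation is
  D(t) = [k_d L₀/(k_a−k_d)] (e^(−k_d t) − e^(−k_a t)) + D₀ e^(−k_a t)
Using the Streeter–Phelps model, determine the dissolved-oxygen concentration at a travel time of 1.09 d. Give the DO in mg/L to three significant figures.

DO ≈ 8.26 mg/L

k_d L₀/(k_a−k_d) = 0.209×34.1/(1.63−0.209) = 7.127/1.421 = 5.015 mg/L.
e^(−k_d t) = e^(−0.209×1.090) = 0.7963; e^(−k_a t) = e^(−1.63×1.090) = 0.1692.
D = 5.015 × (0.7963 − 0.1692) + 1.74 × 0.1692 = 3.145 + 0.2944 = 3.439 mg/L.
DO = C_s − D = 11.7 − 3.439 = 8.261 mg/L.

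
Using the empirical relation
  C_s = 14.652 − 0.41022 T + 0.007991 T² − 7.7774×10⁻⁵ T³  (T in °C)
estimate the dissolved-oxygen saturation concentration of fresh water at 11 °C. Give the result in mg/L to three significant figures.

C_s = 14.652 − 0.41022×11 + 0.007991×11² − 7.7774×10⁻⁵×11³ = 11.00 mg/L.

C_s ≈ 11.0 mg/L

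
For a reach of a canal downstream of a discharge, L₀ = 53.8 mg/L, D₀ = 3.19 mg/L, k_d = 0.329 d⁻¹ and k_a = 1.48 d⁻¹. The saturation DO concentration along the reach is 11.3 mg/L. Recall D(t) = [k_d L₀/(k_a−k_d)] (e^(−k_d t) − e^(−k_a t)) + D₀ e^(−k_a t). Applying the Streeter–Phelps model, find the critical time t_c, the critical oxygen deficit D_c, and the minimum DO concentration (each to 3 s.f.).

At the critical point dD/dt = 0, so k_d L₀ e^(−k_d t) = k_a D. Substituting D(t) from the Streeter–Phelps equation and solving for t gives
t_c = ln[(k_a/k_d)(1 − D₀(k_a−k_d)/(k_d L₀))] / (k_a−k_d).
Here k_a−k_d = 1.151 d⁻¹ and 1 − D₀(k_a−k_d)/(k_d L₀) = 1 − 3.19×1.151/(0.329×53.8) = 0.7926, so
t_c = ln(4.498 × 0.7926) / 1.151 = 1.271 / 1.151 = 1.104 d.
L(t_c) = L₀ e^(−k_d t_c) = 53.8 × 0.6953 = 37.41 mg/L, and at the critical point k_a D_c = k_d L, so D_c = (0.329/1.48) × 37.41 = 8.316 mg/L.
Minimum DO = C_s − D_c = 11.3 − 8.316 = 2.984 mg/L.

t_c ≈ 1.10 d; D_c ≈ 8.32 mg/L; min DO ≈ 2.98 mg/L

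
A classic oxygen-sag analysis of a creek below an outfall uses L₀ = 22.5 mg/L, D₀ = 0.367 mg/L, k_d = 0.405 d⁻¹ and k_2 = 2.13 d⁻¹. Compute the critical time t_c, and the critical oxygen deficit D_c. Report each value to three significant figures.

t_c ≈ 0.921 d; D_c ≈ 2.95 mg/L

t_c = [1/(k_2−k_d)] ln[(k_2/k_d)(1 − D₀(k_2−k_d)/(k_d L₀))]
= [1/(2.13−0.405)] ln[(2.13/0.405)(1 − 0.367×1.725/(0.405×22.5))]
= (1/1.725) ln[5.259 × 0.9305] = 0.5797 × ln(4.894) = 0.5797 × 1.588 = 0.9206 d.
L(t_c) = L₀ e^(−k_d t_c) = 22.5 × 0.6888 = 15.50 mg/L, and at the critical point k_2 D_c = k_d L, so D_c = (0.405/2.13) × 15.50 = 2.947 mg/L.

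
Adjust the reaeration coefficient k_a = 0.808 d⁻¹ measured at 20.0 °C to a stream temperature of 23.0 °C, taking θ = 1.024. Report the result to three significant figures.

k_a ≈ 0.868 d⁻¹

k_a(T₂) = k_a(T₁) · θ^(T₂−T₁) = 0.808 × 1.024^(23.0−20.0)
= 0.808 × 1.024^3.00 = 0.808 × 1.074 = 0.8676 d⁻¹.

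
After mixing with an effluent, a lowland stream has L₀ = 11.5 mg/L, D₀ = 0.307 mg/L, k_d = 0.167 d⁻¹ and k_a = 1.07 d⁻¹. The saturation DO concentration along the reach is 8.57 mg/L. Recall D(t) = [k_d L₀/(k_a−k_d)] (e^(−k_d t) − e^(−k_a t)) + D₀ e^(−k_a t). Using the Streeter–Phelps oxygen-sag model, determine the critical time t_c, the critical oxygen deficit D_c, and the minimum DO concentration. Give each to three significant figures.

With k_a/k_d = 6.407 and 1 − D₀(k_a−k_d)/(k_d L₀) = 0.8557,
t_c = ln(6.407 × 0.8557) / (1.07 − 0.167) = ln(5.482) / 0.9030 = 1.702/0.9030 = 1.884 d.
L(t_c) = L₀ e^(−k_d t_c) = 11.5 × 0.7300 = 8.395 mg/L, and at the critical point k_a D_c = k_d L, so D_c = (0.167/1.07) × 8.395 = 1.310 mg/L.
Minimum DO = C_s − D_c = 8.57 − 1.310 = 7.260 mg/L.

t_c ≈ 1.88 d; D_c ≈ 1.31 mg/L; min DO ≈ 7.26 mg/L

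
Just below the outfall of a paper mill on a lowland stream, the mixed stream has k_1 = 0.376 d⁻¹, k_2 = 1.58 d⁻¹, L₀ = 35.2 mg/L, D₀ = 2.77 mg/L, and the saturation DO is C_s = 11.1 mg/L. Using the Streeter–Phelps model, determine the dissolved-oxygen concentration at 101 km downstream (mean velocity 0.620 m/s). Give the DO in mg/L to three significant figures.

Travel time t = x/v = 101 km / (0.620 m/s) = 101000 m / 0.620 m/s = 162900 s = 1.885 d.
k_1 L₀/(k_2−k_1) = 0.376×35.2/(1.58−0.376) = 13.24/1.204 = 10.99 mg/L.
e^(−k_1 t) = e^(−0.376×1.885) = 0.4922; e^(−k_2 t) = e^(−1.58×1.885) = 0.05084.
D = 10.99 × (0.4922 − 0.05084) + 2.77 × 0.05084 = 4.851 + 0.1408 = 4.992 mg/L.
DO = C_s − D = 11.1 − 4.992 = 6.108 mg/L.

DO ≈ 6.11 mg/L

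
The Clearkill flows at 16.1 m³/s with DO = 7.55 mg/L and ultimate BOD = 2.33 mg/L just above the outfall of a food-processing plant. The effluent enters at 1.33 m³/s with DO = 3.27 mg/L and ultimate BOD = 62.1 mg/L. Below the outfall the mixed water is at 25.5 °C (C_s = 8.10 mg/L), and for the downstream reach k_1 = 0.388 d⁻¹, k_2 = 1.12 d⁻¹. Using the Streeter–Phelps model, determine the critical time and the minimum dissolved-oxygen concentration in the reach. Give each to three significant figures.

t_c ≈ 1.07 d; minimum DO ≈ 6.53 mg/L

Mixed DO = (16.1×7.55 + 1.33×3.27)/(16.1+1.33) = 125.9/17.43 = 7.223 mg/L.
Mixed L₀ = (16.1×2.33 + 1.33×62.1)/(17.43) = 120.1/17.43 = 6.891 mg/L.
Initial deficit D₀ = C_s − DO₀ = 8.10 − 7.223 = 0.8766 mg/L.
t_c = (1/0.7320) ln[(1.12/0.388)(1 − 0.8766×0.7320/(0.388×6.891))] = 1.366 × ln(2.194) = 1.073 d.
D_c = (0.388/1.12) × 6.891 × e^(−0.388×1.073) = 0.3464 × 6.891 × 0.6594 = 1.574 mg/L.
Minimum DO = 8.10 − 1.574 = 6.526 mg/L.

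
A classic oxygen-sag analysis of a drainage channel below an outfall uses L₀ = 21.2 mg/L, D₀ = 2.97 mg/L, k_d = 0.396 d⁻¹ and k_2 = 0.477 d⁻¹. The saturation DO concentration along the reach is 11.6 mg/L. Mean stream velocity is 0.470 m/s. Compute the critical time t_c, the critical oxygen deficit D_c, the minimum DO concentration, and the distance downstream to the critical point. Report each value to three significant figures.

t_c ≈ 1.94 d; D_c ≈ 8.17 mg/L; min DO ≈ 3.43 mg/L; x_c ≈ 78.7 km

t_c = [1/(k_2−k_d)] ln[(k_2/k_d)(1 − D₀(k_2−k_d)/(k_d L₀))]
= [1/(0.477−0.396)] ln[(0.477/0.396)(1 − 2.97×0.08100/(0.396×21.2))]
= (1/0.08100) ln[1.205 × 0.9713] = 12.35 × ln(1.170) = 12.35 × 0.1570 = 1.939 d.
D_c = (k_d/k_2) L₀ e^(−k_d t_c) = (0.396/0.477) × 21.2 × e^(−0.396×1.939) = 0.8302 × 21.2 × 0.4641 = 8.168 mg/L.
Minimum DO = C_s − D_c = 11.6 − 8.168 = 3.432 mg/L.
x_c = v t_c = 0.470 m/s × 1.939 d × 86400 s/d = 78720 m ≈ 78.7 km.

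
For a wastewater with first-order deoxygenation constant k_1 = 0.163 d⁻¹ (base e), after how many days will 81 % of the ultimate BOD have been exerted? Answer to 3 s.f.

t ≈ 10.2 d

y/L₀ = 1 − e^(−k_1 t) = 0.81 ⇒ e^(−k_1 t) = 0.190
t = −ln(0.190) / 0.163 = 1.661 / 0.163 = 10.19 d.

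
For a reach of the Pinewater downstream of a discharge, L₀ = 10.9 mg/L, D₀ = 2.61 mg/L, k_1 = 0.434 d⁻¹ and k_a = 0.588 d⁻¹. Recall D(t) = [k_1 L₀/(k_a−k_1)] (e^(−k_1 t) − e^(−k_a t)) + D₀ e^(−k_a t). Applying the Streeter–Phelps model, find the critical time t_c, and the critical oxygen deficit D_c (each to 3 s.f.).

t_c ≈ 1.40 d; D_c ≈ 4.39 mg/L

At the critical point dD/dt = 0, so k_1 L₀ e^(−k_1 t) = k_a D. Substituting D(t) from the Streeter–Phelps equation and solving for t gives
t_c = ln[(k_a/k_1)(1 − D₀(k_a−k_1)/(k_1 L₀))] / (k_a−k_1).
Here k_a−k_1 = 0.1540 d⁻¹ and 1 − D₀(k_a−k_1)/(k_1 L₀) = 1 − 2.61×0.1540/(0.434×10.9) = 0.9150, so
t_c = ln(1.355 × 0.9150) / 0.1540 = 0.2149 / 0.1540 = 1.395 d.
D_c = (k_1/k_a) L₀ e^(−k_1 t_c) = (0.434/0.588) × 10.9 × e^(−0.434×1.395) = 0.7381 × 10.9 × 0.5457 = 4.391 mg/L.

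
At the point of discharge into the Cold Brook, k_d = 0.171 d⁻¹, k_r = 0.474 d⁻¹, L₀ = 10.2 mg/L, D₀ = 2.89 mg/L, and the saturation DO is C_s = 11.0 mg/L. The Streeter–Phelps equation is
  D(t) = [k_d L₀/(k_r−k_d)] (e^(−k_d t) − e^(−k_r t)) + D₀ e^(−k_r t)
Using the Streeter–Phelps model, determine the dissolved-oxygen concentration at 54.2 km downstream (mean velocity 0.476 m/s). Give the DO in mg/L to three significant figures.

Travel time t = x/v = 54.2 km / (0.476 m/s) = 54200 m / 0.476 m/s = 113900 s = 1.318 d.
k_d L₀/(k_r−k_d) = 0.171×10.2/(0.474−0.171) = 1.744/0.3030 = 5.756 mg/L.
e^(−k_d t) = e^(−0.171×1.318) = 0.7982; e^(−k_r t) = e^(−0.474×1.318) = 0.5354.
D = 5.756 × (0.7982 − 0.5354) + 2.89 × 0.5354 = 1.513 + 1.547 = 3.060 mg/L.
DO = C_s − D = 11.0 − 3.060 = 7.940 mg/L.

DO ≈ 7.94 mg/L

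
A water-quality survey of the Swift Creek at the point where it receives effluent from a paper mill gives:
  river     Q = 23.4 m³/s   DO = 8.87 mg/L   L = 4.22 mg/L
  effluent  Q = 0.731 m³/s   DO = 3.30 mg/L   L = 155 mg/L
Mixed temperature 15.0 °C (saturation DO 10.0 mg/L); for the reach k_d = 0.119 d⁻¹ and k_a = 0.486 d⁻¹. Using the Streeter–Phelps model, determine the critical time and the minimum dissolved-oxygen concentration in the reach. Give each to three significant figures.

Mixed DO = (23.4×8.87 + 0.731×3.30)/(23.4+0.731) = 210.0/24.13 = 8.701 mg/L.
Mixed L₀ = (23.4×4.22 + 0.731×155)/(24.13) = 212.1/24.13 = 8.788 mg/L.
Initial deficit D₀ = C_s − DO₀ = 10.0 − 8.701 = 1.299 mg/L.
t_c = (1/0.3670) ln[(0.486/0.119)(1 − 1.299×0.3670/(0.119×8.788))] = 2.725 × ln(2.223) = 2.176 d.
D_c = (0.119/0.486) × 8.788 × e^(−0.119×2.176) = 0.2449 × 8.788 × 0.7719 = 1.661 mg/L.
Minimum DO = 10.0 − 1.661 = 8.339 mg/L.

t_c ≈ 2.18 d; minimum DO ≈ 8.34 mg/L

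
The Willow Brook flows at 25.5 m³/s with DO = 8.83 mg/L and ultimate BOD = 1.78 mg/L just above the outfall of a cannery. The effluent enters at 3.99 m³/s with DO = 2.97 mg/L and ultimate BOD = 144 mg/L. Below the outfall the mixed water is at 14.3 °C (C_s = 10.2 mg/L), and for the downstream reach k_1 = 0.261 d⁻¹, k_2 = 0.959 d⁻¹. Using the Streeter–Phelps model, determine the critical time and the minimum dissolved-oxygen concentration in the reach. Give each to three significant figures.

t_c ≈ 1.40 d; minimum DO ≈ 6.23 mg/L

Mixed DO = (25.5×8.83 + 3.99×2.97)/(25.5+3.99) = 237.0/29.49 = 8.037 mg/L.
Mixed L₀ = (25.5×1.78 + 3.99×144)/(29.49) = 620.0/29.49 = 21.02 mg/L.
Initial deficit D₀ = C_s − DO₀ = 10.2 − 8.037 = 2.163 mg/L.
t_c = (1/0.6980) ln[(0.959/0.261)(1 − 2.163×0.6980/(0.261×21.02))] = 1.433 × ln(2.663) = 1.403 d.
D_c = (0.261/0.959) × 21.02 × e^(−0.261×1.403) = 0.2722 × 21.02 × 0.6933 = 3.967 mg/L.
Minimum DO = 10.2 − 3.967 = 6.233 mg/L.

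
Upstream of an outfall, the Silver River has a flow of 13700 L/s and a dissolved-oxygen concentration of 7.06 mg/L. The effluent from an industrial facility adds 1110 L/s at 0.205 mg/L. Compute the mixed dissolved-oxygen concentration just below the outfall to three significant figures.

6.55 mg/L

Flow-weighted mixing: C = (Q_r C_r + Q_w C_w)/(Q_r + Q_w)
= (13700×7.06 + 1110×0.205)/(13700 + 1110) = 96950/14810 = 6.546 mg/L.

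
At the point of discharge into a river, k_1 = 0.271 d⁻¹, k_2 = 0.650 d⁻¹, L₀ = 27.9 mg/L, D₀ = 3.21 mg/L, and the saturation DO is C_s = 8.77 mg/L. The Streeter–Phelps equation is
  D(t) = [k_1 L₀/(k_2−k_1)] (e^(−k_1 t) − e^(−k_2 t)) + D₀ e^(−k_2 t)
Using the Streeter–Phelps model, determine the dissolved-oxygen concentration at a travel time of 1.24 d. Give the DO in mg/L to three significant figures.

DO ≈ 1.99 mg/L

k_1 L₀/(k_2−k_1) = 0.271×27.9/(0.650−0.271) = 7.561/0.3790 = 19.95 mg/L.
e^(−k_1 t) = e^(−0.271×1.240) = 0.7146; e^(−k_2 t) = e^(−0.650×1.240) = 0.4466.
D = 19.95 × (0.7146 − 0.4466) + 3.21 × 0.4466 = 5.346 + 1.434 = 6.779 mg/L.
DO = C_s − D = 8.77 − 6.779 = 1.991 mg/L.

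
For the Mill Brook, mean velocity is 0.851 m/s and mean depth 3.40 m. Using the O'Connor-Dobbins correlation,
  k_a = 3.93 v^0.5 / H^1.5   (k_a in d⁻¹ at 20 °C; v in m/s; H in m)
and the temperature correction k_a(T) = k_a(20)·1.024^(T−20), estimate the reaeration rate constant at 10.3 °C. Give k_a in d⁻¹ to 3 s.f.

k_a ≈ 0.459 d⁻¹

k_a(20) = 3.93 × 0.851^0.5 / 3.40^1.5 = 3.93 × 0.9225 / 6.269 = 0.5783 d⁻¹.
k_a(10.3) = 0.5783 × 1.024^(10.3−20) = 0.5783 × 0.7945 = 0.4594 d⁻¹.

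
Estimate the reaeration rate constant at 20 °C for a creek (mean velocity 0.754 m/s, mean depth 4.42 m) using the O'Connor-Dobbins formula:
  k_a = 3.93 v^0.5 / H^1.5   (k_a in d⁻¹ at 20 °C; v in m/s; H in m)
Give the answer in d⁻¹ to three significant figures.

k_a ≈ 0.367 d⁻¹

k_a = 3.93 × 0.754^0.5 / 4.42^1.5 = 3.93 × 0.8683 / 9.293 = 0.3672 d⁻¹.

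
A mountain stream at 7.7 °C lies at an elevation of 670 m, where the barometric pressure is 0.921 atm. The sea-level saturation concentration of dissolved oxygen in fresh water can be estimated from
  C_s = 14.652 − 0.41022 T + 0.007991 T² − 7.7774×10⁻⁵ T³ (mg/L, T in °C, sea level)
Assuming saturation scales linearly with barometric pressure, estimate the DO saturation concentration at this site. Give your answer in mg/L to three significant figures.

At sea level: C_s = 14.652 − 0.41022×7.7 + 0.007991×7.7² − 7.7774×10⁻⁵×7.7³ = 11.93 mg/L.
Pressure correction: C_s' = 11.93 × 0.921 = 10.99 mg/L.

C_s ≈ 11.0 mg/L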